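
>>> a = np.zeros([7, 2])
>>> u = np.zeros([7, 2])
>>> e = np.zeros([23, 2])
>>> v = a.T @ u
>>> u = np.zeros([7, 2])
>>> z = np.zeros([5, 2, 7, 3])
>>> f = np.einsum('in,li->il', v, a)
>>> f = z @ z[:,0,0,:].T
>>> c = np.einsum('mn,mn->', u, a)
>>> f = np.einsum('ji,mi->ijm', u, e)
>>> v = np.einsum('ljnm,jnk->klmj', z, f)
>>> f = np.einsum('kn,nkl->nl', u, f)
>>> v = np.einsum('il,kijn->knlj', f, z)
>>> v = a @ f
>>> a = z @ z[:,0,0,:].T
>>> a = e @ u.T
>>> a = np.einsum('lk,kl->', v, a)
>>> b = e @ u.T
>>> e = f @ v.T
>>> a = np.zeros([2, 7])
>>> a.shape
(2, 7)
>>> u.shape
(7, 2)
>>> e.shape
(2, 7)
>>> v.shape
(7, 23)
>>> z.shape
(5, 2, 7, 3)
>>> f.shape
(2, 23)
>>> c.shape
()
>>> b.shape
(23, 7)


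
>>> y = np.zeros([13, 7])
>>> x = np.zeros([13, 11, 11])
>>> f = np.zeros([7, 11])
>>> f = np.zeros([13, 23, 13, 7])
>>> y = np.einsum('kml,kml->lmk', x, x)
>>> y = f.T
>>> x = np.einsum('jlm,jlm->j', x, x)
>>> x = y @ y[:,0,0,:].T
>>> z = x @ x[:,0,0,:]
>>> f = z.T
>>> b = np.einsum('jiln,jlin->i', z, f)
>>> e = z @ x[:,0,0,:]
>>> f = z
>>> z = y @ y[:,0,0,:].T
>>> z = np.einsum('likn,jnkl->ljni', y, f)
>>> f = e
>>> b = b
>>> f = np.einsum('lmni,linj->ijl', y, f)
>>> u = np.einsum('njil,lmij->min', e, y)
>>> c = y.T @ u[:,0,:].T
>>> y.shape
(7, 13, 23, 13)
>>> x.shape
(7, 13, 23, 7)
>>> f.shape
(13, 7, 7)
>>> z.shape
(7, 7, 13, 13)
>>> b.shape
(13,)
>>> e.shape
(7, 13, 23, 7)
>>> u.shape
(13, 23, 7)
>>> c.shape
(13, 23, 13, 13)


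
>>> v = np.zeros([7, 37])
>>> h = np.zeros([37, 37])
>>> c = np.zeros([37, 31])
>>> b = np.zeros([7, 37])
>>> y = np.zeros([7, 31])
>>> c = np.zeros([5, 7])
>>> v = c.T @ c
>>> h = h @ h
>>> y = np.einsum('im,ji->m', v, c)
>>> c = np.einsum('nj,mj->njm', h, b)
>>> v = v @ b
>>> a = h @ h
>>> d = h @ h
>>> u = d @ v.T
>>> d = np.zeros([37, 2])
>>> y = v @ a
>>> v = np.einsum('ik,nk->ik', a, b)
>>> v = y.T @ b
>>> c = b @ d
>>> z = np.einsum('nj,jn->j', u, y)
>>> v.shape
(37, 37)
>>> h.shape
(37, 37)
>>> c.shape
(7, 2)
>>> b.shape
(7, 37)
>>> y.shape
(7, 37)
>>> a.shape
(37, 37)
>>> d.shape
(37, 2)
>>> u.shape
(37, 7)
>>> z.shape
(7,)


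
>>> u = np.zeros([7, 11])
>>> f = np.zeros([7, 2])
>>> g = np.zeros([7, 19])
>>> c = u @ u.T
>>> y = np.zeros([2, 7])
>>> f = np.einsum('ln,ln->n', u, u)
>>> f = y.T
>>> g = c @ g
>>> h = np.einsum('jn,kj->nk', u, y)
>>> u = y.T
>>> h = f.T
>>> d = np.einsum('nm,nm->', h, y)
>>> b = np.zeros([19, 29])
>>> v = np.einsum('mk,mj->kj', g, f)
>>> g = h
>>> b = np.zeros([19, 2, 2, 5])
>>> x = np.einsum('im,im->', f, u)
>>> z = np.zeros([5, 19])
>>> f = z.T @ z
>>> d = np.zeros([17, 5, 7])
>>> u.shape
(7, 2)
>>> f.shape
(19, 19)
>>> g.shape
(2, 7)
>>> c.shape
(7, 7)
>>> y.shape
(2, 7)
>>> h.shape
(2, 7)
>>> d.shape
(17, 5, 7)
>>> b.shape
(19, 2, 2, 5)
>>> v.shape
(19, 2)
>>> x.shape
()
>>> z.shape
(5, 19)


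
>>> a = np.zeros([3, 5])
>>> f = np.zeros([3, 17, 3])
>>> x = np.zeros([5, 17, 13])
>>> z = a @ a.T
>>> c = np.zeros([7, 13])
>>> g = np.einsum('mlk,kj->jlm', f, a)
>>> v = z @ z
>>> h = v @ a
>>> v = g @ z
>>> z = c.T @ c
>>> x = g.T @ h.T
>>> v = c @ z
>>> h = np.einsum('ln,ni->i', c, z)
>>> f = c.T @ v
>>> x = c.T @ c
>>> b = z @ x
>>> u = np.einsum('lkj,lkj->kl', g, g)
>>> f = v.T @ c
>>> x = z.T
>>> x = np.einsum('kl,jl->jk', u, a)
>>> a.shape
(3, 5)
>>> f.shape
(13, 13)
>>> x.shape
(3, 17)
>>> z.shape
(13, 13)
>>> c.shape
(7, 13)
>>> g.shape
(5, 17, 3)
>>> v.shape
(7, 13)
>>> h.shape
(13,)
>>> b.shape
(13, 13)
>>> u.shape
(17, 5)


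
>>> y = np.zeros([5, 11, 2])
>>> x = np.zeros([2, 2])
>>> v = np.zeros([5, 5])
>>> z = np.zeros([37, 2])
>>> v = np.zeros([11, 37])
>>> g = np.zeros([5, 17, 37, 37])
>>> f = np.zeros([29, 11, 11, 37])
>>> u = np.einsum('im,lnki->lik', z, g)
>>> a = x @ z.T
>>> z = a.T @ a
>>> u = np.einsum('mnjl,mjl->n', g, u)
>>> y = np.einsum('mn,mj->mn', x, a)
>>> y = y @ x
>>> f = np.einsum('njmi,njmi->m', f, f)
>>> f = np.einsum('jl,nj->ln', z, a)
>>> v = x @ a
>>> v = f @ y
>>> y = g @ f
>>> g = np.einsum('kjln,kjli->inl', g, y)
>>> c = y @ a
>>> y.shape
(5, 17, 37, 2)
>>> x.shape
(2, 2)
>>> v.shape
(37, 2)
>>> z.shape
(37, 37)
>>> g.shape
(2, 37, 37)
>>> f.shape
(37, 2)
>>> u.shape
(17,)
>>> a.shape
(2, 37)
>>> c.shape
(5, 17, 37, 37)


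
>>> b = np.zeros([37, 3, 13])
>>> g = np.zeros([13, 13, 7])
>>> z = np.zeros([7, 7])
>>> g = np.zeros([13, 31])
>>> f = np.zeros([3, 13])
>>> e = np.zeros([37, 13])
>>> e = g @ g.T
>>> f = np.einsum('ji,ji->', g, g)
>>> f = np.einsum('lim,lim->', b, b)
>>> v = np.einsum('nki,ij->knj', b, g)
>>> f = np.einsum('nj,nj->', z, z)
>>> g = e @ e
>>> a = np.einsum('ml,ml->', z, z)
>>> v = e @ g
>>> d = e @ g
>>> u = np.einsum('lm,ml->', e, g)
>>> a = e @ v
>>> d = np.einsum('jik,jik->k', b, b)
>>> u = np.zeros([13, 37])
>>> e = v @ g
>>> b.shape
(37, 3, 13)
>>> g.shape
(13, 13)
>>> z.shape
(7, 7)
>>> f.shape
()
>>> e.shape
(13, 13)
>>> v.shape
(13, 13)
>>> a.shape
(13, 13)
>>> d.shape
(13,)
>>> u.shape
(13, 37)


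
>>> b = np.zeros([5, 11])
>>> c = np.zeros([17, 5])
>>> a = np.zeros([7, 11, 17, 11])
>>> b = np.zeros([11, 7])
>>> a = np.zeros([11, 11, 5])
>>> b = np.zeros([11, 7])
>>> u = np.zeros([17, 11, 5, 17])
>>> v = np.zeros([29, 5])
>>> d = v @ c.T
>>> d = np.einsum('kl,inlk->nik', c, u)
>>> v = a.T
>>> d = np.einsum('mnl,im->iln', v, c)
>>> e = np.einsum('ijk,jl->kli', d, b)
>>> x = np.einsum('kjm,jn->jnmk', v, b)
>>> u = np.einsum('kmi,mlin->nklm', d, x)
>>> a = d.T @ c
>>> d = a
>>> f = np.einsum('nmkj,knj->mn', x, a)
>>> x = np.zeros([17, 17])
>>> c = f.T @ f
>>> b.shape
(11, 7)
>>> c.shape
(11, 11)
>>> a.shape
(11, 11, 5)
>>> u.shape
(5, 17, 7, 11)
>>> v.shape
(5, 11, 11)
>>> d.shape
(11, 11, 5)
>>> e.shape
(11, 7, 17)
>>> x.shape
(17, 17)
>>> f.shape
(7, 11)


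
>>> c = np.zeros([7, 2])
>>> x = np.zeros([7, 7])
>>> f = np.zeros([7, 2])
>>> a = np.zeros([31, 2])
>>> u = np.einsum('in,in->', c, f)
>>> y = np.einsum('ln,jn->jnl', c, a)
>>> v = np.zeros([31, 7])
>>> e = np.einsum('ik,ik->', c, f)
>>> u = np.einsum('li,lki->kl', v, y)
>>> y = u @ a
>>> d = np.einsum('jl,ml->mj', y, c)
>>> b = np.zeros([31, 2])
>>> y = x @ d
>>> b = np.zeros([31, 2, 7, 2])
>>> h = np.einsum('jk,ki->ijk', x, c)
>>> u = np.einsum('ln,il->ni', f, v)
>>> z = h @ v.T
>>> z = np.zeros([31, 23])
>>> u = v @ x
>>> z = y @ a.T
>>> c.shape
(7, 2)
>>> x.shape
(7, 7)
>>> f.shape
(7, 2)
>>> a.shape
(31, 2)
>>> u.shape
(31, 7)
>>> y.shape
(7, 2)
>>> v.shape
(31, 7)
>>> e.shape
()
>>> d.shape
(7, 2)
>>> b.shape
(31, 2, 7, 2)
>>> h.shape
(2, 7, 7)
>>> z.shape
(7, 31)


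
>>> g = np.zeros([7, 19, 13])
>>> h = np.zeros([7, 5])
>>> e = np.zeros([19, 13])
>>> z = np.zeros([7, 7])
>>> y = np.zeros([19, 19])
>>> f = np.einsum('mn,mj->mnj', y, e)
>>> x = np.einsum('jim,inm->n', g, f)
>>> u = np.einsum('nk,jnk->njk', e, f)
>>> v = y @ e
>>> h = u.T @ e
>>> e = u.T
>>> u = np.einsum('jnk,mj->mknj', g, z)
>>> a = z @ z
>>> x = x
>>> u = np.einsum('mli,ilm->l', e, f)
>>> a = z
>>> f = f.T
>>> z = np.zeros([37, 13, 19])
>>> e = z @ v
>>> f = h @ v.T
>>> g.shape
(7, 19, 13)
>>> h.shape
(13, 19, 13)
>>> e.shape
(37, 13, 13)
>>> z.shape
(37, 13, 19)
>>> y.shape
(19, 19)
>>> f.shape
(13, 19, 19)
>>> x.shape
(19,)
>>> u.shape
(19,)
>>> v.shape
(19, 13)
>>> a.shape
(7, 7)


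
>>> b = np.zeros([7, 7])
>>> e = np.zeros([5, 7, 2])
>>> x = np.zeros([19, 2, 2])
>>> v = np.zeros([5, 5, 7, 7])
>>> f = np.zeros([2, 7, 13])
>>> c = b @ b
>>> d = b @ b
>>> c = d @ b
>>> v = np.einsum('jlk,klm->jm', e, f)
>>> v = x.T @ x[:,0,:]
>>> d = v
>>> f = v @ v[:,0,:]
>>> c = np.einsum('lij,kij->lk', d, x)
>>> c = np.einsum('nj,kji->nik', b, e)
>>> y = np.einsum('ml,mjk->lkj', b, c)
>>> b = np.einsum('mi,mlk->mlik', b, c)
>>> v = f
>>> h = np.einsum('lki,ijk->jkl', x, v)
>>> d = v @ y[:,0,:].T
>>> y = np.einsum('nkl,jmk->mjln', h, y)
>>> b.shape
(7, 2, 7, 5)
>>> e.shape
(5, 7, 2)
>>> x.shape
(19, 2, 2)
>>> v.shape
(2, 2, 2)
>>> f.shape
(2, 2, 2)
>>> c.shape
(7, 2, 5)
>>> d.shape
(2, 2, 7)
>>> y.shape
(5, 7, 19, 2)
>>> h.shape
(2, 2, 19)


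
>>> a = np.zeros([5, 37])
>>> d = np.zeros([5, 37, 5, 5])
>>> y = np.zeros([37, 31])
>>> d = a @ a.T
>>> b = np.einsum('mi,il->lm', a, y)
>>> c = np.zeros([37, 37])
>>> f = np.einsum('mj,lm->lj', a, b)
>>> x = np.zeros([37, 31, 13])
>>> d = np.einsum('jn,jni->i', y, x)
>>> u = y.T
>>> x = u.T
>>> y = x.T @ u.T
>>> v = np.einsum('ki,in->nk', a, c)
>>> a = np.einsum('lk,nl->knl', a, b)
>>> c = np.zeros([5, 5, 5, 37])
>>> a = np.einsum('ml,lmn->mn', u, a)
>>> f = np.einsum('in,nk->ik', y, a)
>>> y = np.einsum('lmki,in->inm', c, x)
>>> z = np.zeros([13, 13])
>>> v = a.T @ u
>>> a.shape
(31, 5)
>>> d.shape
(13,)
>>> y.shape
(37, 31, 5)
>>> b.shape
(31, 5)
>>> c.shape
(5, 5, 5, 37)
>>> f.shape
(31, 5)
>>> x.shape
(37, 31)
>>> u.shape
(31, 37)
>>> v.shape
(5, 37)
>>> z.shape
(13, 13)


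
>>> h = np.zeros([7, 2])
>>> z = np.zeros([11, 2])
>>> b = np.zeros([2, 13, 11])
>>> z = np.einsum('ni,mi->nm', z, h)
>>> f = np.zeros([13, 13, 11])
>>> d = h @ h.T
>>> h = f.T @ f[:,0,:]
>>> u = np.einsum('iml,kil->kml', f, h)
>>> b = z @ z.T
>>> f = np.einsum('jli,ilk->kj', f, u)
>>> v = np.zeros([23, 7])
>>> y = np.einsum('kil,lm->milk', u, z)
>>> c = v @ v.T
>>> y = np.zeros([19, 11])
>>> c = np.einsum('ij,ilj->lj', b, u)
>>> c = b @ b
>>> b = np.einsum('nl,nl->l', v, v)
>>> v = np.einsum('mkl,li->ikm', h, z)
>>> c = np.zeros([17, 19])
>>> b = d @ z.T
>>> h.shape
(11, 13, 11)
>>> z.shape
(11, 7)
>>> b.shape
(7, 11)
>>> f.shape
(11, 13)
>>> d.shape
(7, 7)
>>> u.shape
(11, 13, 11)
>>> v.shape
(7, 13, 11)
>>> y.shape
(19, 11)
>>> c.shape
(17, 19)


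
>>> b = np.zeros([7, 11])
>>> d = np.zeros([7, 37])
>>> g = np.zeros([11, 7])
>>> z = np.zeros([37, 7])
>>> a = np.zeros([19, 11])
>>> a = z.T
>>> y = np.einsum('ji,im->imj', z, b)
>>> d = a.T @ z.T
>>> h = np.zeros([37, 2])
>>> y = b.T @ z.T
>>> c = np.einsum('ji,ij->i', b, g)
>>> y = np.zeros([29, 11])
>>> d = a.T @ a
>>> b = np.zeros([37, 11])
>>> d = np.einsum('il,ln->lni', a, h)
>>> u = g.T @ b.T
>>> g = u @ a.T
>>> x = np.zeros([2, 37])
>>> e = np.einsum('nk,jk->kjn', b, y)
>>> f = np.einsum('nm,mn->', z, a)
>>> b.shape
(37, 11)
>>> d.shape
(37, 2, 7)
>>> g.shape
(7, 7)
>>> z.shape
(37, 7)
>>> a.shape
(7, 37)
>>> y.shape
(29, 11)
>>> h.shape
(37, 2)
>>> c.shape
(11,)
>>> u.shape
(7, 37)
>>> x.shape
(2, 37)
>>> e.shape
(11, 29, 37)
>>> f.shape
()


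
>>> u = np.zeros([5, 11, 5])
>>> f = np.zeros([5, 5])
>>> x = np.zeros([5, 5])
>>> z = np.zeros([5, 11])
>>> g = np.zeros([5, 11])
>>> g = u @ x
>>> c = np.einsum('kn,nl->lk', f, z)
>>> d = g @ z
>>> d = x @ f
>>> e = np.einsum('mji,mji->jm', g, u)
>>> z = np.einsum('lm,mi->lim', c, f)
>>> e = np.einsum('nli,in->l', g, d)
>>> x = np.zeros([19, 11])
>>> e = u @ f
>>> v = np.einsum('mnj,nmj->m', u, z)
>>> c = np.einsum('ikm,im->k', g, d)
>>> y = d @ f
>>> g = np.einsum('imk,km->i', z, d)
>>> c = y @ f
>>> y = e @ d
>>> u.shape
(5, 11, 5)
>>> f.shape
(5, 5)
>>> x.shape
(19, 11)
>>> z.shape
(11, 5, 5)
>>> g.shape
(11,)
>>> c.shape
(5, 5)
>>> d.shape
(5, 5)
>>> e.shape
(5, 11, 5)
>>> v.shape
(5,)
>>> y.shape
(5, 11, 5)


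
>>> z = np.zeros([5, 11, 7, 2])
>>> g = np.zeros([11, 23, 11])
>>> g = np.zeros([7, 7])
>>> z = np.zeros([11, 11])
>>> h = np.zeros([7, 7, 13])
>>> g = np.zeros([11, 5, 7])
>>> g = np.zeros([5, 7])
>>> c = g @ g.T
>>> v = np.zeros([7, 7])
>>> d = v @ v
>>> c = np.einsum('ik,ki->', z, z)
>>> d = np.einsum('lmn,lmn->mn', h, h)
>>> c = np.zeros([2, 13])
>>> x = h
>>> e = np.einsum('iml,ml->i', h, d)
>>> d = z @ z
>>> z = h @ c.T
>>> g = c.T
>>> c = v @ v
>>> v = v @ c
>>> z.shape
(7, 7, 2)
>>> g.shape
(13, 2)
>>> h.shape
(7, 7, 13)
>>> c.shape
(7, 7)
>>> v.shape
(7, 7)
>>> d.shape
(11, 11)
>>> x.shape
(7, 7, 13)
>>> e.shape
(7,)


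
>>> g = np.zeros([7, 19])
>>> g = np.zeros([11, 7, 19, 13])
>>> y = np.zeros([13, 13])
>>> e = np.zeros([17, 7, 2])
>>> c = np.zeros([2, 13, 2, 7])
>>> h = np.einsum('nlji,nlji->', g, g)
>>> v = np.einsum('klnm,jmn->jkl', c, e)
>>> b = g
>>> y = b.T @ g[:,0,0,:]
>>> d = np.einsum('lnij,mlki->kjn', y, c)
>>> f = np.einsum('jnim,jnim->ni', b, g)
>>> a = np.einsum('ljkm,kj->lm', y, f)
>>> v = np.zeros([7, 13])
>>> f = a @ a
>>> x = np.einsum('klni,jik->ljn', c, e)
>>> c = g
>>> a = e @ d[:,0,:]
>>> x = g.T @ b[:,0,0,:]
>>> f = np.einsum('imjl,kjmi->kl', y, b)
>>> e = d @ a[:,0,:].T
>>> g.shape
(11, 7, 19, 13)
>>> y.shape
(13, 19, 7, 13)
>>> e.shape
(2, 13, 17)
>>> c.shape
(11, 7, 19, 13)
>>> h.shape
()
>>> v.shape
(7, 13)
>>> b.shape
(11, 7, 19, 13)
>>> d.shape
(2, 13, 19)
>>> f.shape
(11, 13)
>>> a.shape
(17, 7, 19)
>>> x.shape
(13, 19, 7, 13)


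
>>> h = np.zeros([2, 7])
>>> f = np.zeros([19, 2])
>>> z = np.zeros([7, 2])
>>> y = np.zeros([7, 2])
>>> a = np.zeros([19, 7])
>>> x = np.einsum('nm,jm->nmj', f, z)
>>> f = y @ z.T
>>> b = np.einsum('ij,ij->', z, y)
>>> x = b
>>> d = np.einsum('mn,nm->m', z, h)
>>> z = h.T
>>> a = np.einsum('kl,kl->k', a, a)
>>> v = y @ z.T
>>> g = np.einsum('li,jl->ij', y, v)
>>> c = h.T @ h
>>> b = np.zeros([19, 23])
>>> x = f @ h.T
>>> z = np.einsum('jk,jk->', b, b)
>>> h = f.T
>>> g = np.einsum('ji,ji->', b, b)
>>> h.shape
(7, 7)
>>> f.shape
(7, 7)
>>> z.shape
()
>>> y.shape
(7, 2)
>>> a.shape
(19,)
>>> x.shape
(7, 2)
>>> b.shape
(19, 23)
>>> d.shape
(7,)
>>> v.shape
(7, 7)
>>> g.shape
()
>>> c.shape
(7, 7)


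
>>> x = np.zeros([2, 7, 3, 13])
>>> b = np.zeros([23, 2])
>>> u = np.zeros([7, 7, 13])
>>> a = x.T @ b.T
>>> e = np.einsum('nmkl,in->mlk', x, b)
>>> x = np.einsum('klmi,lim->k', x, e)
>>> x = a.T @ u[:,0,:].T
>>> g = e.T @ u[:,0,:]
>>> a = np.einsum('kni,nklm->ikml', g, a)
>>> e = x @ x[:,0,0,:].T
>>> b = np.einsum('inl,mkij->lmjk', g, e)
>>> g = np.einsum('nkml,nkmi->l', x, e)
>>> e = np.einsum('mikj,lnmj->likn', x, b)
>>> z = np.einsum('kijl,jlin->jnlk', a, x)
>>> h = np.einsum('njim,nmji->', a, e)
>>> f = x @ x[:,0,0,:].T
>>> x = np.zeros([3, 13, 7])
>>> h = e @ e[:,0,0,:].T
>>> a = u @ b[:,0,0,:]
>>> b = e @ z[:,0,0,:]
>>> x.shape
(3, 13, 7)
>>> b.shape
(13, 7, 3, 13)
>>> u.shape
(7, 7, 13)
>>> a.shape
(7, 7, 7)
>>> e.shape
(13, 7, 3, 23)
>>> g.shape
(7,)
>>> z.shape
(23, 7, 7, 13)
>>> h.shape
(13, 7, 3, 13)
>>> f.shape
(23, 7, 3, 23)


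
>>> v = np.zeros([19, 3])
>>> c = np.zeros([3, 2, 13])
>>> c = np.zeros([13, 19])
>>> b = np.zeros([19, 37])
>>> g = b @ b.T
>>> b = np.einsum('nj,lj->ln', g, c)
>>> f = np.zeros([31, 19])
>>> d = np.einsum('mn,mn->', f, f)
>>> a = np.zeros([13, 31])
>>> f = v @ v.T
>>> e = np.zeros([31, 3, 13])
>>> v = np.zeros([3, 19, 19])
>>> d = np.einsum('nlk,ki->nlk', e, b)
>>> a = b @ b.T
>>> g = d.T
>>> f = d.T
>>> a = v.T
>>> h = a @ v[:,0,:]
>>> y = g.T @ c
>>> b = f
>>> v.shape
(3, 19, 19)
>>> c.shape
(13, 19)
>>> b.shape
(13, 3, 31)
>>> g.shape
(13, 3, 31)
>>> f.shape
(13, 3, 31)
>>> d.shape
(31, 3, 13)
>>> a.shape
(19, 19, 3)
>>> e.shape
(31, 3, 13)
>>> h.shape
(19, 19, 19)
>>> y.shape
(31, 3, 19)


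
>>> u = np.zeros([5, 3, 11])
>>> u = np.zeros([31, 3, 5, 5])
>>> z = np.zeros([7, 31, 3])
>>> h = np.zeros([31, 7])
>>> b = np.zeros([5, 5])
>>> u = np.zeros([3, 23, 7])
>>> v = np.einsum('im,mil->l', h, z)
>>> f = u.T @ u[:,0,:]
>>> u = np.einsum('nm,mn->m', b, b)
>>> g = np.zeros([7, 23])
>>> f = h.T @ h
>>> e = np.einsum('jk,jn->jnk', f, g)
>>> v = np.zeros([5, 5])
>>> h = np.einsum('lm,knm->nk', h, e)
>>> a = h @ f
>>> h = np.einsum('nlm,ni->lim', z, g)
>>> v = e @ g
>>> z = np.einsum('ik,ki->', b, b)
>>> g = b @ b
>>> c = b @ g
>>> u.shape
(5,)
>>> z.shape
()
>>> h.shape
(31, 23, 3)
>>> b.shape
(5, 5)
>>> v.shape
(7, 23, 23)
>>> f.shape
(7, 7)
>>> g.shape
(5, 5)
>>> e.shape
(7, 23, 7)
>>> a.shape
(23, 7)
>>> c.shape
(5, 5)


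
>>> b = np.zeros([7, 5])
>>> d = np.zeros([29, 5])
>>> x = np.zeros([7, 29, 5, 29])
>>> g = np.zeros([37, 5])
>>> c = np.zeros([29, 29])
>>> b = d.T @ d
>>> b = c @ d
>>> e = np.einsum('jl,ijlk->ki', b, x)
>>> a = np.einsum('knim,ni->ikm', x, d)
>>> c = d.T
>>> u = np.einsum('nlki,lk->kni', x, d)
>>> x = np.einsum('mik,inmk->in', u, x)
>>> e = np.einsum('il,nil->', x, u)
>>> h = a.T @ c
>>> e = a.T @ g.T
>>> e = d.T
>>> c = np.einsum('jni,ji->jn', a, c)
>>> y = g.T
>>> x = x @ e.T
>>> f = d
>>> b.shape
(29, 5)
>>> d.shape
(29, 5)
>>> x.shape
(7, 5)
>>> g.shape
(37, 5)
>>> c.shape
(5, 7)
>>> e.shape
(5, 29)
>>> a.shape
(5, 7, 29)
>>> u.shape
(5, 7, 29)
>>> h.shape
(29, 7, 29)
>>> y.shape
(5, 37)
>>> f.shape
(29, 5)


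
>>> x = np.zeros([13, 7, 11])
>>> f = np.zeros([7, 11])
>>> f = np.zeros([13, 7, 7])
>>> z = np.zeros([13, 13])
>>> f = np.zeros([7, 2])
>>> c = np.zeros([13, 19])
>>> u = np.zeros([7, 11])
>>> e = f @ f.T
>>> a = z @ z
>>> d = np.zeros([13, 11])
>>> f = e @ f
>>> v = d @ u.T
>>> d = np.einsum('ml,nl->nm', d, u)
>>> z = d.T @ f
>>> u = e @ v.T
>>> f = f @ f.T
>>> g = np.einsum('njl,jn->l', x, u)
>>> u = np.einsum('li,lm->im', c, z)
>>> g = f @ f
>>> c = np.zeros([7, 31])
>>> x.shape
(13, 7, 11)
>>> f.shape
(7, 7)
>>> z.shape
(13, 2)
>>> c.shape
(7, 31)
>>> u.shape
(19, 2)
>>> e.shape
(7, 7)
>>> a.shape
(13, 13)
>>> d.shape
(7, 13)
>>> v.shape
(13, 7)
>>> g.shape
(7, 7)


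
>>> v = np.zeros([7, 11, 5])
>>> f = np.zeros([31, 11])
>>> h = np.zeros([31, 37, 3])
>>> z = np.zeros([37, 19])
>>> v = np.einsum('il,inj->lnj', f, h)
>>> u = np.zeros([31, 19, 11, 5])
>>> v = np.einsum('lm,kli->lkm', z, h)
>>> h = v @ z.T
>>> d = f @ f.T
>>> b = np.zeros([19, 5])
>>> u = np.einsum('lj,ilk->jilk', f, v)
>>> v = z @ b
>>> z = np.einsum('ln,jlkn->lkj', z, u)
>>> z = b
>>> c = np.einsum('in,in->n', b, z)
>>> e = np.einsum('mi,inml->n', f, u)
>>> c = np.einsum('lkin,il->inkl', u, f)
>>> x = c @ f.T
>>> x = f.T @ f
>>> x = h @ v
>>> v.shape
(37, 5)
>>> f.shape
(31, 11)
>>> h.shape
(37, 31, 37)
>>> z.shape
(19, 5)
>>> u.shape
(11, 37, 31, 19)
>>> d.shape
(31, 31)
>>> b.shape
(19, 5)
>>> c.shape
(31, 19, 37, 11)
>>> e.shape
(37,)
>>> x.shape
(37, 31, 5)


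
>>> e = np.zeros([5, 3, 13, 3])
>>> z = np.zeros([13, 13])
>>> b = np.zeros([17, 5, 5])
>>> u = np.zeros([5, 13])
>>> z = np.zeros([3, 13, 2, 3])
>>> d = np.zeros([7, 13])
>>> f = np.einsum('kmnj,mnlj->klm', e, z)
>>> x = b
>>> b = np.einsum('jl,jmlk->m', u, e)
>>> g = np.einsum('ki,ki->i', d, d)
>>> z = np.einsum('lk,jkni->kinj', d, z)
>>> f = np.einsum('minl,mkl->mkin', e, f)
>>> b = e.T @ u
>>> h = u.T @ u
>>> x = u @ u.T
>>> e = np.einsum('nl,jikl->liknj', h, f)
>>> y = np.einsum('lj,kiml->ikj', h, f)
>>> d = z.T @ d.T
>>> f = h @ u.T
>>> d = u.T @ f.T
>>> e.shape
(13, 2, 3, 13, 5)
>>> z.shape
(13, 3, 2, 3)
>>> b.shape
(3, 13, 3, 13)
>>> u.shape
(5, 13)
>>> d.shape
(13, 13)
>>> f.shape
(13, 5)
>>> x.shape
(5, 5)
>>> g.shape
(13,)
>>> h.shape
(13, 13)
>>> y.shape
(2, 5, 13)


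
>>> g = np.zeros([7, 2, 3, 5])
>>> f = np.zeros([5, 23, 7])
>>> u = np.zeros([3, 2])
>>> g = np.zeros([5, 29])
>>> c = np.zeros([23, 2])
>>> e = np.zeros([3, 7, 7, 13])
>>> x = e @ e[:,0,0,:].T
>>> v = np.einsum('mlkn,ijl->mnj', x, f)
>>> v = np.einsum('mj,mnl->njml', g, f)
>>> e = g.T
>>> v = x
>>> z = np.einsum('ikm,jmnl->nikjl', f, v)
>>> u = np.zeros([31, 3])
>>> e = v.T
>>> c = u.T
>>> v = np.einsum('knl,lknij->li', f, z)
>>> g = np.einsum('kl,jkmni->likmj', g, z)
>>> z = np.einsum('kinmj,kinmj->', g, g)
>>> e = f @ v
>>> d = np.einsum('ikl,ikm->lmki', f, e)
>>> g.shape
(29, 3, 5, 23, 7)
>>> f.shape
(5, 23, 7)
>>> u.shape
(31, 3)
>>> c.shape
(3, 31)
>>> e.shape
(5, 23, 3)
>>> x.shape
(3, 7, 7, 3)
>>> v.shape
(7, 3)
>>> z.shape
()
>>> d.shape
(7, 3, 23, 5)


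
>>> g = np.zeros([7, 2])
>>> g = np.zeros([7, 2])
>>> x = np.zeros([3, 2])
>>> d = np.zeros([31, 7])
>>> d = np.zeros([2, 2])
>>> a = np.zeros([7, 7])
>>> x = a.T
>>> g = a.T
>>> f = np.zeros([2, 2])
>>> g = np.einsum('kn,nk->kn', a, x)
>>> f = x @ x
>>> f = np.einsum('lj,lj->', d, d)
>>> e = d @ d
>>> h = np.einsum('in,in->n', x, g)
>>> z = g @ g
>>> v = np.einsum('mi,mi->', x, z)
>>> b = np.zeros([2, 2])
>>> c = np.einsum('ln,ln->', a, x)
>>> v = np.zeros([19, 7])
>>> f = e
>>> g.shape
(7, 7)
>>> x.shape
(7, 7)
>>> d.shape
(2, 2)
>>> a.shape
(7, 7)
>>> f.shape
(2, 2)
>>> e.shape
(2, 2)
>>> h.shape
(7,)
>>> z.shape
(7, 7)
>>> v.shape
(19, 7)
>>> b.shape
(2, 2)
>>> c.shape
()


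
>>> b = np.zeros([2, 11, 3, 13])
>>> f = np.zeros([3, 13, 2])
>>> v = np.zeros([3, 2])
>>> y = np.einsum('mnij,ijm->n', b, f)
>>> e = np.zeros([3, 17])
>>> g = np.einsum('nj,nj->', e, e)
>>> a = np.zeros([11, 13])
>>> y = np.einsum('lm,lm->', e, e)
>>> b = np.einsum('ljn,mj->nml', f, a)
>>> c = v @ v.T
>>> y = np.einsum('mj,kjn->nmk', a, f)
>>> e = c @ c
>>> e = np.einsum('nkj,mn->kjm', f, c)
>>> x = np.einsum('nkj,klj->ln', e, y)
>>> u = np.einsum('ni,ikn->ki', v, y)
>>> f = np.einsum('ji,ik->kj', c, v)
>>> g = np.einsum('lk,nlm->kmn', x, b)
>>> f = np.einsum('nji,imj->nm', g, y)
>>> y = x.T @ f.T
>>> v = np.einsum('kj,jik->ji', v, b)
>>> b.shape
(2, 11, 3)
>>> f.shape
(13, 11)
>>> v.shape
(2, 11)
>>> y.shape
(13, 13)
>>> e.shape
(13, 2, 3)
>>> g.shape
(13, 3, 2)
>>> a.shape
(11, 13)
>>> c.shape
(3, 3)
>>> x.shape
(11, 13)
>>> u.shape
(11, 2)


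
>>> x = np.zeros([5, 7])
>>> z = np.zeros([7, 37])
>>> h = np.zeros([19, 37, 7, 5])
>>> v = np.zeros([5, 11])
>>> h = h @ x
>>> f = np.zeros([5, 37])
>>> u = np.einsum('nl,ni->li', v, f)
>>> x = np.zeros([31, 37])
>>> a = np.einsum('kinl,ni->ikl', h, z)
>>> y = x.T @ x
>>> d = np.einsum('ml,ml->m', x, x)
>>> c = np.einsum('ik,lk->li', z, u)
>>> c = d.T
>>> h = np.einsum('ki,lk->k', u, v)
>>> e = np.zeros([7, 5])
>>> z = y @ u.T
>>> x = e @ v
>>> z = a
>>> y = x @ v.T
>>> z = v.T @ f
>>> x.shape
(7, 11)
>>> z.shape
(11, 37)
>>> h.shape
(11,)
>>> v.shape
(5, 11)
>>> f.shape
(5, 37)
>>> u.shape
(11, 37)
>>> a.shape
(37, 19, 7)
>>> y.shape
(7, 5)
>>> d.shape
(31,)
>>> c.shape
(31,)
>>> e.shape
(7, 5)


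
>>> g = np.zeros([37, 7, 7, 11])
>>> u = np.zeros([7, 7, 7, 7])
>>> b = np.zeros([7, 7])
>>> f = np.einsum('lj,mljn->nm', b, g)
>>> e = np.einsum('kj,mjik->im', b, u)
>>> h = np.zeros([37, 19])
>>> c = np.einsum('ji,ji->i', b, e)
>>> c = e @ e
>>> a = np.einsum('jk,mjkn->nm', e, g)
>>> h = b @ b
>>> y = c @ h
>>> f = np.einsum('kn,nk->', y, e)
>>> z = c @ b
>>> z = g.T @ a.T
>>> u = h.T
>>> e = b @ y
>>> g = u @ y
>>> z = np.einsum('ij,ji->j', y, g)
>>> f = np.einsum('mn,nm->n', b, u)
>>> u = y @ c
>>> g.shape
(7, 7)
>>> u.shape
(7, 7)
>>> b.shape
(7, 7)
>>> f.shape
(7,)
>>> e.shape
(7, 7)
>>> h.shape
(7, 7)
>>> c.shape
(7, 7)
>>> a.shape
(11, 37)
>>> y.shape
(7, 7)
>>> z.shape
(7,)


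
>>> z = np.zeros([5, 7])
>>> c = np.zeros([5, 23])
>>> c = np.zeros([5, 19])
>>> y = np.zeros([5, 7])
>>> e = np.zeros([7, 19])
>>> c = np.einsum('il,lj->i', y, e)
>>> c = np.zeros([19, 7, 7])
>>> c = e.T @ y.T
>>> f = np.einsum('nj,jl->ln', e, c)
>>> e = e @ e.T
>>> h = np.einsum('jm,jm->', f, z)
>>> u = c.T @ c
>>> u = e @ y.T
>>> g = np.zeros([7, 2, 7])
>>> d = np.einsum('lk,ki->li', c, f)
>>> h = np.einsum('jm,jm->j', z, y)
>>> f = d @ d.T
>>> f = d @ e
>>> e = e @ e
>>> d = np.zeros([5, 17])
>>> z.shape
(5, 7)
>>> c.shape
(19, 5)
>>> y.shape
(5, 7)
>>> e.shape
(7, 7)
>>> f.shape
(19, 7)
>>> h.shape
(5,)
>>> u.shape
(7, 5)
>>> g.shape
(7, 2, 7)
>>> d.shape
(5, 17)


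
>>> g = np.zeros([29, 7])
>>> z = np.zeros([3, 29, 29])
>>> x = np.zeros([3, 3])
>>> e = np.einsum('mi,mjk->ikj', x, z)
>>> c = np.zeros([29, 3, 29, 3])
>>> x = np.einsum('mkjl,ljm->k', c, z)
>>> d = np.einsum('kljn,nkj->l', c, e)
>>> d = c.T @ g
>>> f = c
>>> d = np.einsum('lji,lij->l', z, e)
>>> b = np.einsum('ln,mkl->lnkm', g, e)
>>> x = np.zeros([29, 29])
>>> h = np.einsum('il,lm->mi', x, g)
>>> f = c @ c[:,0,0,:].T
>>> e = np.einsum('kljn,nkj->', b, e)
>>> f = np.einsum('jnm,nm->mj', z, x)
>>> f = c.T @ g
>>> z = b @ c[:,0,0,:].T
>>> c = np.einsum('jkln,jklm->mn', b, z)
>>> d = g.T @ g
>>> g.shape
(29, 7)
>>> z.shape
(29, 7, 29, 29)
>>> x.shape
(29, 29)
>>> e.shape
()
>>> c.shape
(29, 3)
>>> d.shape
(7, 7)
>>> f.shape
(3, 29, 3, 7)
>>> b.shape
(29, 7, 29, 3)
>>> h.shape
(7, 29)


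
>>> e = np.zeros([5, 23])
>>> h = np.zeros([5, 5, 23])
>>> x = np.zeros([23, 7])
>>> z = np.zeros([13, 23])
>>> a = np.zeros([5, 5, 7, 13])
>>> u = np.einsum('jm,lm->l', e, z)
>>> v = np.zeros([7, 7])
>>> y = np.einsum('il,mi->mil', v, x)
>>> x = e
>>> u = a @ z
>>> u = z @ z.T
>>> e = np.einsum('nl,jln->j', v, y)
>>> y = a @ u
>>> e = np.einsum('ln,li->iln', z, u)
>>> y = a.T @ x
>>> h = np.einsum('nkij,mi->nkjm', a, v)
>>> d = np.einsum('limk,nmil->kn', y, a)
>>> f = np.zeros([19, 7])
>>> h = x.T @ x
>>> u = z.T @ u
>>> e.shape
(13, 13, 23)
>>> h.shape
(23, 23)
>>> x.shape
(5, 23)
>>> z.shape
(13, 23)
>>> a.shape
(5, 5, 7, 13)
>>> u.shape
(23, 13)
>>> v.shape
(7, 7)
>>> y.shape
(13, 7, 5, 23)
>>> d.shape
(23, 5)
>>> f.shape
(19, 7)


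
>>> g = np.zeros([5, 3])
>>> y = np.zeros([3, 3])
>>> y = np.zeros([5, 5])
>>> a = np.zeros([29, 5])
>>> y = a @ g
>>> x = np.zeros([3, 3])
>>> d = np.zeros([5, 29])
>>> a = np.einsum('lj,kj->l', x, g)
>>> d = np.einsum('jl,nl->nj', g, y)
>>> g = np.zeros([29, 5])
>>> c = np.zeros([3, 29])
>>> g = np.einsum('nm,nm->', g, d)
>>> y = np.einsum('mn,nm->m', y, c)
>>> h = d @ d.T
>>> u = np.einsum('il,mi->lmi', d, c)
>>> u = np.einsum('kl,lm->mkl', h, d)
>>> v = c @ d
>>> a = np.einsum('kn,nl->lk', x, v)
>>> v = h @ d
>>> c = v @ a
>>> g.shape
()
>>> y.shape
(29,)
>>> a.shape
(5, 3)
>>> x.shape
(3, 3)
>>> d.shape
(29, 5)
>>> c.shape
(29, 3)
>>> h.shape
(29, 29)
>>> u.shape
(5, 29, 29)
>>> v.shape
(29, 5)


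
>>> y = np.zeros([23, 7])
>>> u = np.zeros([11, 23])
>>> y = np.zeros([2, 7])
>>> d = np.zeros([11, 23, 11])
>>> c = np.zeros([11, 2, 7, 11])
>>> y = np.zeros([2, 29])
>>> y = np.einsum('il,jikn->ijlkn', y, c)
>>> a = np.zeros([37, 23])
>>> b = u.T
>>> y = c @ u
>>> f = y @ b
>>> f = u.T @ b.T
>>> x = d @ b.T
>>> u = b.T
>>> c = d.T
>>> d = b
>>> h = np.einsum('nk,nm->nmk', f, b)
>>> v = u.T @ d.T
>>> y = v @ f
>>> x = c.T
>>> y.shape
(23, 23)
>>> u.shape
(11, 23)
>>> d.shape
(23, 11)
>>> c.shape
(11, 23, 11)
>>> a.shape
(37, 23)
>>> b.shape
(23, 11)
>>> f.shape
(23, 23)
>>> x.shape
(11, 23, 11)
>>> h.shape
(23, 11, 23)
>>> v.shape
(23, 23)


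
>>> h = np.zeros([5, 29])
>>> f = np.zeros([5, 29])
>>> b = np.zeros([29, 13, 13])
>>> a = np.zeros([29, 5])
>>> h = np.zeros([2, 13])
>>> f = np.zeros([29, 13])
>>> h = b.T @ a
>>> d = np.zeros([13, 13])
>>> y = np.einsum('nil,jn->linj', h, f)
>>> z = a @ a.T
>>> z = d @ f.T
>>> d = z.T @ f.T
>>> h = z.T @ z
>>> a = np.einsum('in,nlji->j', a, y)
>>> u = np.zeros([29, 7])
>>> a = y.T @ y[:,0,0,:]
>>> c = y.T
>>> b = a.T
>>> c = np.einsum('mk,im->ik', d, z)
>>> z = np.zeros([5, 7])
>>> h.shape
(29, 29)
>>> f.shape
(29, 13)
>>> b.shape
(29, 13, 13, 29)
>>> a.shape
(29, 13, 13, 29)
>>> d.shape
(29, 29)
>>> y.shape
(5, 13, 13, 29)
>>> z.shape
(5, 7)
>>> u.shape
(29, 7)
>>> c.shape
(13, 29)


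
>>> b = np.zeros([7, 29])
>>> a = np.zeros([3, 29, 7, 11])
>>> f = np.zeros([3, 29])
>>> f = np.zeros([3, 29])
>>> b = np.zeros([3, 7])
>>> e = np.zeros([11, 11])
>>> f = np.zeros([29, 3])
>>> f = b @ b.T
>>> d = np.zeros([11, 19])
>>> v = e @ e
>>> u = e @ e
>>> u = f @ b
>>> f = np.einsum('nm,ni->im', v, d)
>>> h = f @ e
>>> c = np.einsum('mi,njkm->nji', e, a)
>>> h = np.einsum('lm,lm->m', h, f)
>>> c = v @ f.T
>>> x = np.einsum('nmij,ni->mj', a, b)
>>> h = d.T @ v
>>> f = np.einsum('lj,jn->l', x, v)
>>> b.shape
(3, 7)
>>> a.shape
(3, 29, 7, 11)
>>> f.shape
(29,)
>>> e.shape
(11, 11)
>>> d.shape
(11, 19)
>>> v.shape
(11, 11)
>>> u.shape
(3, 7)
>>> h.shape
(19, 11)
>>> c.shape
(11, 19)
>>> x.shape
(29, 11)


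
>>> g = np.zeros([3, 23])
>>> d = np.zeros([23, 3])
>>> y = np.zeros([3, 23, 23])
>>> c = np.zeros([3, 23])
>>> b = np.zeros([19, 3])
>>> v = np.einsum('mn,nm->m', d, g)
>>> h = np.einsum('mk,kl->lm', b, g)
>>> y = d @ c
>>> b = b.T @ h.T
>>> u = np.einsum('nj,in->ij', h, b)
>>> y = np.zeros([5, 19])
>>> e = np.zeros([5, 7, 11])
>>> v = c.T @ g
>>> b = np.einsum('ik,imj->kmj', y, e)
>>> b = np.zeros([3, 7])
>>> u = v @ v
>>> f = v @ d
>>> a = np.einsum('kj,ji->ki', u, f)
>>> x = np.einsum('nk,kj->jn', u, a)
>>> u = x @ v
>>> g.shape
(3, 23)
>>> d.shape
(23, 3)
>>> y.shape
(5, 19)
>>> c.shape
(3, 23)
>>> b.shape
(3, 7)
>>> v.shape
(23, 23)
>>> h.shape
(23, 19)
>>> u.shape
(3, 23)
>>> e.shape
(5, 7, 11)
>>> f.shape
(23, 3)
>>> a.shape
(23, 3)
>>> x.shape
(3, 23)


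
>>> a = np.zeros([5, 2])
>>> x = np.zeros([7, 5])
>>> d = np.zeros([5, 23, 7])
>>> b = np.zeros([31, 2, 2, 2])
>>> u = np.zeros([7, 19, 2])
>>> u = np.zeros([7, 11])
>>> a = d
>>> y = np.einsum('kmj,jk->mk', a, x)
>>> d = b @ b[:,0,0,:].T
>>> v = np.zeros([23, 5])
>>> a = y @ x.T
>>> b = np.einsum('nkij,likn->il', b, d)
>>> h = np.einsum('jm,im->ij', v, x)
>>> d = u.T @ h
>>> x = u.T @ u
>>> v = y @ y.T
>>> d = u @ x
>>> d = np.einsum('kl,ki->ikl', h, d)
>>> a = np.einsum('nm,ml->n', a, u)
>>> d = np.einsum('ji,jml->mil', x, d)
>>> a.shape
(23,)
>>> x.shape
(11, 11)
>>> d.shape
(7, 11, 23)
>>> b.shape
(2, 31)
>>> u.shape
(7, 11)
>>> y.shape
(23, 5)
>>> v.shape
(23, 23)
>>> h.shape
(7, 23)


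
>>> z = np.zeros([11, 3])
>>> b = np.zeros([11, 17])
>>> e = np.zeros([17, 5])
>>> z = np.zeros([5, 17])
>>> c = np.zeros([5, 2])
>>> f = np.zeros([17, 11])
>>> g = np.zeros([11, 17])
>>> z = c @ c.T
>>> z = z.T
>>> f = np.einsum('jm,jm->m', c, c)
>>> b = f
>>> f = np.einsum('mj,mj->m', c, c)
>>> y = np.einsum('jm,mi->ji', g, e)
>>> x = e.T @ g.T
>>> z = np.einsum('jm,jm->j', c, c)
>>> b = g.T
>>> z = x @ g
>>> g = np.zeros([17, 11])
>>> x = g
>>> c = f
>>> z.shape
(5, 17)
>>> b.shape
(17, 11)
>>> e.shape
(17, 5)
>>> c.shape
(5,)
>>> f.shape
(5,)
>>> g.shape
(17, 11)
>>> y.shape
(11, 5)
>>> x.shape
(17, 11)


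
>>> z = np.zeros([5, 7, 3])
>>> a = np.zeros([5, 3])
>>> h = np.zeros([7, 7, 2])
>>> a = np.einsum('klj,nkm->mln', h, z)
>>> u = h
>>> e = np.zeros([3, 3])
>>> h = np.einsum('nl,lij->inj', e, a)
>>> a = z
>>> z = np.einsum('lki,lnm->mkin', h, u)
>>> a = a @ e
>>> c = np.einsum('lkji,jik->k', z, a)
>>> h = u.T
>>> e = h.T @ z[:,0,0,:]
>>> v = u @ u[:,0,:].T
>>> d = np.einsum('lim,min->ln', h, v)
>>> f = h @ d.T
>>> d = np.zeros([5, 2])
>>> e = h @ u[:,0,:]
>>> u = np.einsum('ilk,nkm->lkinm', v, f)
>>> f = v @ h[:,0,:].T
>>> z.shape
(2, 3, 5, 7)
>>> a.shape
(5, 7, 3)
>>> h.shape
(2, 7, 7)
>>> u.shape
(7, 7, 7, 2, 2)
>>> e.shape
(2, 7, 2)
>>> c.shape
(3,)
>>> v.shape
(7, 7, 7)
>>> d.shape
(5, 2)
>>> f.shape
(7, 7, 2)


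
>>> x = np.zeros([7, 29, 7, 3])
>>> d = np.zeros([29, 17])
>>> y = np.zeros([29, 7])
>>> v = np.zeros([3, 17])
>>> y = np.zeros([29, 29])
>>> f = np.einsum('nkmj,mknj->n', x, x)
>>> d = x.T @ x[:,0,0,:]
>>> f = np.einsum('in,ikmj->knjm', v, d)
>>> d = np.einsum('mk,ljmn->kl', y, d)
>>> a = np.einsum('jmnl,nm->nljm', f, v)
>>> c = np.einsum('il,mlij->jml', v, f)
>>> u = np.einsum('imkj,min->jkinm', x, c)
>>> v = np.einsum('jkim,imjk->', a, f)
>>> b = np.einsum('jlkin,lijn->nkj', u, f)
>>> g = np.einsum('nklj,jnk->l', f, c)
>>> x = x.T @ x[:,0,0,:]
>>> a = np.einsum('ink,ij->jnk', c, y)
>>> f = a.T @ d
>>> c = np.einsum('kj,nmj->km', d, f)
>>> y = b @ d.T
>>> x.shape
(3, 7, 29, 3)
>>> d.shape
(29, 3)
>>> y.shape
(29, 7, 29)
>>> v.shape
()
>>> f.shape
(17, 7, 3)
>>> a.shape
(29, 7, 17)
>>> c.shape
(29, 7)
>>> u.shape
(3, 7, 7, 17, 29)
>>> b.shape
(29, 7, 3)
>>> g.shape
(3,)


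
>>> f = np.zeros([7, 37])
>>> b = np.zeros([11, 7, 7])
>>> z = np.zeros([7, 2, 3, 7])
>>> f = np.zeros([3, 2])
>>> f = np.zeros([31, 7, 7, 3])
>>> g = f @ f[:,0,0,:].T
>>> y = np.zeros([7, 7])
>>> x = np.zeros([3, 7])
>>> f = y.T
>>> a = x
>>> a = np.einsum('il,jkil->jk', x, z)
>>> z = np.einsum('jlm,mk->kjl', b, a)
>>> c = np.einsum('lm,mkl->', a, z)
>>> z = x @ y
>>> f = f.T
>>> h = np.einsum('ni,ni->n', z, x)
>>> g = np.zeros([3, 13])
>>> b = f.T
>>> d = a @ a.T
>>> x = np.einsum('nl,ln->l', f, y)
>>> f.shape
(7, 7)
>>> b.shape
(7, 7)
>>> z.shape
(3, 7)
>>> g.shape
(3, 13)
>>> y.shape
(7, 7)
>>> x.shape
(7,)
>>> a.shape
(7, 2)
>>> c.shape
()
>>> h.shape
(3,)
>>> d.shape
(7, 7)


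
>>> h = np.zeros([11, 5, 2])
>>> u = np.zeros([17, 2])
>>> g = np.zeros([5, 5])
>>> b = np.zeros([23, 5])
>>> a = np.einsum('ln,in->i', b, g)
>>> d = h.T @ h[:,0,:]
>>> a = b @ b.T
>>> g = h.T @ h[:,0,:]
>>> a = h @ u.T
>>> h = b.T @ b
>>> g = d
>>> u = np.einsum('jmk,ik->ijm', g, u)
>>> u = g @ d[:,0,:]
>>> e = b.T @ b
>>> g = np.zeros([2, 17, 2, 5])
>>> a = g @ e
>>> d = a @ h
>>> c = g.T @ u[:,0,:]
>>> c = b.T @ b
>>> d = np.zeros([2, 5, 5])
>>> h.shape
(5, 5)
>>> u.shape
(2, 5, 2)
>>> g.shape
(2, 17, 2, 5)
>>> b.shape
(23, 5)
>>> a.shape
(2, 17, 2, 5)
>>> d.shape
(2, 5, 5)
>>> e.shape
(5, 5)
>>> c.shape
(5, 5)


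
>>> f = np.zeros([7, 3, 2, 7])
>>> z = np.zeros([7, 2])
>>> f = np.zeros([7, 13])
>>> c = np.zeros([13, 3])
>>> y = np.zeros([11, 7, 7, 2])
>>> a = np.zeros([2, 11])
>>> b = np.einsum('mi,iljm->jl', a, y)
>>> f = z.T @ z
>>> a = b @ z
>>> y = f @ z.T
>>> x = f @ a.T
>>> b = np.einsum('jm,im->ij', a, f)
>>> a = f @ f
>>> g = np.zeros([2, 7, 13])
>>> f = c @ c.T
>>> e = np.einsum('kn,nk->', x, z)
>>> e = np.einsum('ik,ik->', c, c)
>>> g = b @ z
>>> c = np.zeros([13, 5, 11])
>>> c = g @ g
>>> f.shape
(13, 13)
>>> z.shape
(7, 2)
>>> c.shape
(2, 2)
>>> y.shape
(2, 7)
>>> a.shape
(2, 2)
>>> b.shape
(2, 7)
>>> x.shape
(2, 7)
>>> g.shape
(2, 2)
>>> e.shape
()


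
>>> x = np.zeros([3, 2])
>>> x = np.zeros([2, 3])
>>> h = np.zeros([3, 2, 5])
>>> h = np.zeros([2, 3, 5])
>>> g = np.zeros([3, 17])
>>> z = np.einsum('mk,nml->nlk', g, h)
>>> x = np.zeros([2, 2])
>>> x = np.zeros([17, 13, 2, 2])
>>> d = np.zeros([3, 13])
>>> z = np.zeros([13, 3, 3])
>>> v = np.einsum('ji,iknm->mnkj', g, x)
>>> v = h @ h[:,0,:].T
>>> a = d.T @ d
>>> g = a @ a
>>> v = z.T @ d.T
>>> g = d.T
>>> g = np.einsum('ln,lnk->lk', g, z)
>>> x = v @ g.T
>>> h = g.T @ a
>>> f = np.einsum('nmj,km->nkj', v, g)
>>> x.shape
(3, 3, 13)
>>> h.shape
(3, 13)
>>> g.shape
(13, 3)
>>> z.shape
(13, 3, 3)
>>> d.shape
(3, 13)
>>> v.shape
(3, 3, 3)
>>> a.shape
(13, 13)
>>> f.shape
(3, 13, 3)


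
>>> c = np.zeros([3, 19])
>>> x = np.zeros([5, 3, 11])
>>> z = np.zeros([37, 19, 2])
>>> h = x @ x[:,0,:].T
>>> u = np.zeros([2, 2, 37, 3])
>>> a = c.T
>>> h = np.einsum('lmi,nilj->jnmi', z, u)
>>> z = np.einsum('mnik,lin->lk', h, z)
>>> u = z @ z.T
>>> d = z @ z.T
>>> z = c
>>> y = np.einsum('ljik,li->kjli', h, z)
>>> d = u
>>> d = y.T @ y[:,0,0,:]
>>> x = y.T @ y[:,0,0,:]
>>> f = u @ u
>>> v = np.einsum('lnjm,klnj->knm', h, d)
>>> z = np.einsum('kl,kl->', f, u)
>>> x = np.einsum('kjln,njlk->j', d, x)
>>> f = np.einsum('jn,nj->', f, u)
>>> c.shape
(3, 19)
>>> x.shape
(3,)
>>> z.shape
()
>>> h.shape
(3, 2, 19, 2)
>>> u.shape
(37, 37)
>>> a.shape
(19, 3)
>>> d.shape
(19, 3, 2, 19)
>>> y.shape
(2, 2, 3, 19)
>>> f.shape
()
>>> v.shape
(19, 2, 2)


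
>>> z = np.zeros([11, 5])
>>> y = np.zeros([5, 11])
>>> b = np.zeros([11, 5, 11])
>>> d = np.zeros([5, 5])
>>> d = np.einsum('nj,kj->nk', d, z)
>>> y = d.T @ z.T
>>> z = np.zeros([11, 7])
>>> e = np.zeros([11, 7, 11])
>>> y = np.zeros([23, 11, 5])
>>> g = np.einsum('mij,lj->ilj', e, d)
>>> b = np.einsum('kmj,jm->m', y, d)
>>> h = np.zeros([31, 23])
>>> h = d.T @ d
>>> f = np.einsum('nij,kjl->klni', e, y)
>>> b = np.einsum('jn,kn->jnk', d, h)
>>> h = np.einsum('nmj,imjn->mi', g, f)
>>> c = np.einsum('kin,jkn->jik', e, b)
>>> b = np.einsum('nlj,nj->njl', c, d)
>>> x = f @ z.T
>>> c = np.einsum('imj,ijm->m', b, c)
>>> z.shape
(11, 7)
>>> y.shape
(23, 11, 5)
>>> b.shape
(5, 11, 7)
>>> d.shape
(5, 11)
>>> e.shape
(11, 7, 11)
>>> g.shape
(7, 5, 11)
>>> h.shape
(5, 23)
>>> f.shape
(23, 5, 11, 7)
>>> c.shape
(11,)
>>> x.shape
(23, 5, 11, 11)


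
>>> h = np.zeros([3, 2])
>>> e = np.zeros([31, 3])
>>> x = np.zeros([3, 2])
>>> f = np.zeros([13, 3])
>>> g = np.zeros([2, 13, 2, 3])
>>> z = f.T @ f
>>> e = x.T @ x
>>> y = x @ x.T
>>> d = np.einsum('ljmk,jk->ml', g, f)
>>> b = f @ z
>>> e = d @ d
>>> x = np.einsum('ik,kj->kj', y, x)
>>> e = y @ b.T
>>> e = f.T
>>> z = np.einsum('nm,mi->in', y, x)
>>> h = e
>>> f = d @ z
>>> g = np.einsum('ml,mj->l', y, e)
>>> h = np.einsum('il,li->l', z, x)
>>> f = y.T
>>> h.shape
(3,)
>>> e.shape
(3, 13)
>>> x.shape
(3, 2)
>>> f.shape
(3, 3)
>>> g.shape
(3,)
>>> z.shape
(2, 3)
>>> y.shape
(3, 3)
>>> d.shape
(2, 2)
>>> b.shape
(13, 3)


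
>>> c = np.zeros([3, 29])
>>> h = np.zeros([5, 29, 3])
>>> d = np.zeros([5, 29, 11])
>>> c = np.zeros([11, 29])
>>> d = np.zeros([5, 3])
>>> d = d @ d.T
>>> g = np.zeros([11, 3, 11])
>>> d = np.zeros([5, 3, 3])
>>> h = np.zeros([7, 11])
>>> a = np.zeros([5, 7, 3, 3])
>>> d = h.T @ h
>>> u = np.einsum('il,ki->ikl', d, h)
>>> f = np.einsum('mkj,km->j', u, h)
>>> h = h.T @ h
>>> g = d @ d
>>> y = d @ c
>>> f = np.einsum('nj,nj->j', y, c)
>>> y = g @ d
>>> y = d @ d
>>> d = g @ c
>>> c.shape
(11, 29)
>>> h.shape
(11, 11)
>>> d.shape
(11, 29)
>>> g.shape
(11, 11)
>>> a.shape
(5, 7, 3, 3)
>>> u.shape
(11, 7, 11)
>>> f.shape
(29,)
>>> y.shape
(11, 11)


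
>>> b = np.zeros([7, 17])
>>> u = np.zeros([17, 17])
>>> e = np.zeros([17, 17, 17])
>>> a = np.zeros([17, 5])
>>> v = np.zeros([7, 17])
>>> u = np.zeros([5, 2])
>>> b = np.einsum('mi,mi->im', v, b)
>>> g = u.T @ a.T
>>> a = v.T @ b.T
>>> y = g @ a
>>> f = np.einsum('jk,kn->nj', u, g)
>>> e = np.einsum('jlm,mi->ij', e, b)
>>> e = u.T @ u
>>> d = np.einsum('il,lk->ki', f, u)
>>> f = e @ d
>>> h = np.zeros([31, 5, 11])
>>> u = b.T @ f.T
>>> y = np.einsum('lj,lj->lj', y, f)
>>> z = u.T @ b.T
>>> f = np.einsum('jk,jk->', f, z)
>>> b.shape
(17, 7)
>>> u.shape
(7, 2)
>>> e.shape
(2, 2)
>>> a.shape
(17, 17)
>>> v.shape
(7, 17)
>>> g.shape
(2, 17)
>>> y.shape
(2, 17)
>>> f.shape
()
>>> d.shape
(2, 17)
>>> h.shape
(31, 5, 11)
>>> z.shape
(2, 17)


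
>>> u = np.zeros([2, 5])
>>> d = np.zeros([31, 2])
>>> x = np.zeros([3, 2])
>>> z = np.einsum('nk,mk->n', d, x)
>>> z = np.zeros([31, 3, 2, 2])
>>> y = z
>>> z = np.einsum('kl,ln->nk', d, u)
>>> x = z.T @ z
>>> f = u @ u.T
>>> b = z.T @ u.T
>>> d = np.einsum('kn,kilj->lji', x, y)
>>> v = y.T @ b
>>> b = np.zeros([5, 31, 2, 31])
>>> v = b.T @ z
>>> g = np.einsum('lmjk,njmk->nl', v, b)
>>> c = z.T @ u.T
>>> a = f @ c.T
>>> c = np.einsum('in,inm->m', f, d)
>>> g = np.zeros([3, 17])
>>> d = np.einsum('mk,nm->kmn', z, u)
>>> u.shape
(2, 5)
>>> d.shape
(31, 5, 2)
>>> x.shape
(31, 31)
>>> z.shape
(5, 31)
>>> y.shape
(31, 3, 2, 2)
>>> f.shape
(2, 2)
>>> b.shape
(5, 31, 2, 31)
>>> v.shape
(31, 2, 31, 31)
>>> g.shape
(3, 17)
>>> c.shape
(3,)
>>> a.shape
(2, 31)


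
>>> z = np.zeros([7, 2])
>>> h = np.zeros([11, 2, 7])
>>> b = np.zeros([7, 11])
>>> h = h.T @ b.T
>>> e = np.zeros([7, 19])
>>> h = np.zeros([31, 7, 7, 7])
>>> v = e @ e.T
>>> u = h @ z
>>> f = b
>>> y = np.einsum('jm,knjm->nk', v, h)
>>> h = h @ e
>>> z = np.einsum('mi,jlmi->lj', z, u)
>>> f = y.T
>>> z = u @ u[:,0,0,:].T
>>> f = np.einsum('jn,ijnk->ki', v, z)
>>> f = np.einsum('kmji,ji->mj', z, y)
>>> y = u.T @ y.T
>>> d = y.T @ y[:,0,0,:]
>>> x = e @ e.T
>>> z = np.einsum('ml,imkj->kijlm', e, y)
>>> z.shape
(7, 2, 7, 19, 7)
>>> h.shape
(31, 7, 7, 19)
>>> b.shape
(7, 11)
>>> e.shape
(7, 19)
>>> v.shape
(7, 7)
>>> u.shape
(31, 7, 7, 2)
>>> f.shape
(7, 7)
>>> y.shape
(2, 7, 7, 7)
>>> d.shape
(7, 7, 7, 7)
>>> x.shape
(7, 7)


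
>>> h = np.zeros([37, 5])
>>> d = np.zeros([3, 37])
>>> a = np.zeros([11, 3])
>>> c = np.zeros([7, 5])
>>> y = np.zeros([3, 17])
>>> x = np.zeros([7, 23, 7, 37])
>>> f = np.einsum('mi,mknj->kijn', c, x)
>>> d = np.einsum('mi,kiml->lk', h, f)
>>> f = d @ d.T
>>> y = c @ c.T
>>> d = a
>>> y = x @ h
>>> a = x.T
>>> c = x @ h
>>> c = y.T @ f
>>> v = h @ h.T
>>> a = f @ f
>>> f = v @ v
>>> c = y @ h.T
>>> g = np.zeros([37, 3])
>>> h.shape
(37, 5)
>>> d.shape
(11, 3)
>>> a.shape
(7, 7)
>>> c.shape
(7, 23, 7, 37)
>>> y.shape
(7, 23, 7, 5)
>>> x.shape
(7, 23, 7, 37)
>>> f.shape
(37, 37)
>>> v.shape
(37, 37)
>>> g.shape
(37, 3)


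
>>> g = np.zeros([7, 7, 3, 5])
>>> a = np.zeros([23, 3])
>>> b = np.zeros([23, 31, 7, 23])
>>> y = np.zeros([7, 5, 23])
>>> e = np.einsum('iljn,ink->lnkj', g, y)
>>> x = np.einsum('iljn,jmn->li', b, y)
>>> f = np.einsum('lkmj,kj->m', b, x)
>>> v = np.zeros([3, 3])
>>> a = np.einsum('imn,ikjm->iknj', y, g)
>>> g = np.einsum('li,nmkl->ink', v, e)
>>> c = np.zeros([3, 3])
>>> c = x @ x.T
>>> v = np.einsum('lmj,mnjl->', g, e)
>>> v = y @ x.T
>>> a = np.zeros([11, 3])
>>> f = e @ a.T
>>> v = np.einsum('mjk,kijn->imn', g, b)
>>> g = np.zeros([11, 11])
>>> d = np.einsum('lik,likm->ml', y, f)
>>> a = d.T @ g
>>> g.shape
(11, 11)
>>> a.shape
(7, 11)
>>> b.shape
(23, 31, 7, 23)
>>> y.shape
(7, 5, 23)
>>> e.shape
(7, 5, 23, 3)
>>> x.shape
(31, 23)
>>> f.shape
(7, 5, 23, 11)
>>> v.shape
(31, 3, 23)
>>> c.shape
(31, 31)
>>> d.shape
(11, 7)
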